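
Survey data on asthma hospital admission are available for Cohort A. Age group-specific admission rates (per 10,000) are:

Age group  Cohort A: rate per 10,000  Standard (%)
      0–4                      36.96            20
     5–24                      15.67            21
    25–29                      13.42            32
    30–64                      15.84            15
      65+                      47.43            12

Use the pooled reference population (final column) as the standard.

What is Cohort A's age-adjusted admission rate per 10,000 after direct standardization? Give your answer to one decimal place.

Standard weights: 0.20, 0.21, 0.32, 0.15, 0.12.
Standardized rate: 0.2000×36.96 + 0.2100×15.67 + 0.3200×13.42 + 0.1500×15.84 + 0.1200×47.43 = 23.0447 per 10,000.

23.0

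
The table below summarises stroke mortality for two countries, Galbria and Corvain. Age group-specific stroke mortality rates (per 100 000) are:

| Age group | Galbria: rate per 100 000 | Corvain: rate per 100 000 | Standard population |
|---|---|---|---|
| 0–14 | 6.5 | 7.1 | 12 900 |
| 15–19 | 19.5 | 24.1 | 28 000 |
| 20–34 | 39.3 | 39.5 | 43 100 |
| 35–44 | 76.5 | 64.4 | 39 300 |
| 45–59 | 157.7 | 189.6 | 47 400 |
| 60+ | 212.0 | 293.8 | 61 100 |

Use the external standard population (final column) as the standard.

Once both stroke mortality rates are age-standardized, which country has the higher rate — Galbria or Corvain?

Corvain

Standard total = 231 800; weights = 0.0557, 0.1208, 0.1859, 0.1695, 0.2045, 0.2636.
Galbria: 0.0557×6.5 + 0.1208×19.5 + 0.1859×39.3 + 0.1695×76.5 + 0.2045×157.7 + 0.2636×212.0 = 111.1230 per 100 000.
Corvain: 0.0557×7.1 + 0.1208×24.1 + 0.1859×39.5 + 0.1695×64.4 + 0.2045×189.6 + 0.2636×293.8 = 137.7825 per 100 000.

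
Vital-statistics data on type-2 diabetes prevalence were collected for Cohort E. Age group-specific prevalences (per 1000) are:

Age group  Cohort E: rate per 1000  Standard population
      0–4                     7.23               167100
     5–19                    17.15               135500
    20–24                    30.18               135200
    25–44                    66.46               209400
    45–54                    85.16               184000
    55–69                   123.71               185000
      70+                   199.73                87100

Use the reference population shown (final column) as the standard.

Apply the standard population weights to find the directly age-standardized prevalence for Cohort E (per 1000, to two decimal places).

70.23

Standard total = 1103300; weights = 0.1515, 0.1228, 0.1225, 0.1898, 0.1668, 0.1677, 0.0789.
Standardized rate: 0.1515×7.23 + 0.1228×17.15 + 0.1225×30.18 + 0.1898×66.46 + 0.1668×85.16 + 0.1677×123.71 + 0.0789×199.73 = 70.2269 per 1000.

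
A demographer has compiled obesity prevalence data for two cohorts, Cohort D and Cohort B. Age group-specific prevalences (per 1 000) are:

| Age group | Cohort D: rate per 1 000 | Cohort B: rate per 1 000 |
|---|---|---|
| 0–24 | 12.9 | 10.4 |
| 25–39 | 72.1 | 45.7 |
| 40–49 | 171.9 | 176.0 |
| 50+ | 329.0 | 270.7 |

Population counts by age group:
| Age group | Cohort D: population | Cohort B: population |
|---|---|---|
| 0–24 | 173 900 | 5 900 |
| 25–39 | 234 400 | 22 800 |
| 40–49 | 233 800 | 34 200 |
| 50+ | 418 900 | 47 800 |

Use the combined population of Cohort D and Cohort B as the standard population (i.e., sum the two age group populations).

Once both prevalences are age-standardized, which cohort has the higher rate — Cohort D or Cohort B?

Cohort D

Combined standard total = 1 171 700; weights = 0.1535, 0.2195, 0.2287, 0.3983.
Cohort D: 0.1535×12.9 + 0.2195×72.1 + 0.2287×171.9 + 0.3983×329.0 = 188.1685 per 1 000.
Cohort B: 0.1535×10.4 + 0.2195×45.7 + 0.2287×176.0 + 0.3983×270.7 = 159.7061 per 1 000.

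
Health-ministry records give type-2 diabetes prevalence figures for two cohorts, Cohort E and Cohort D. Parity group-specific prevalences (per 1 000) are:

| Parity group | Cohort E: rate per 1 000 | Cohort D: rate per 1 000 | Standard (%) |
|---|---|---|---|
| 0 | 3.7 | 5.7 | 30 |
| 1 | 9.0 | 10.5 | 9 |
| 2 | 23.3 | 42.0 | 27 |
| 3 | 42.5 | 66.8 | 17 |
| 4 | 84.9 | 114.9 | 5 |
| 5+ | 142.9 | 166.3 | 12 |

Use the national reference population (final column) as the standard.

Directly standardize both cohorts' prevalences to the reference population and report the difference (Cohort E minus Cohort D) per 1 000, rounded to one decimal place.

Standard weights: 0.30, 0.09, 0.27, 0.17, 0.05, 0.12.
Cohort E: 0.3000×3.7 + 0.0900×9.0 + 0.2700×23.3 + 0.1700×42.5 + 0.0500×84.9 + 0.1200×142.9 = 36.8290 per 1 000.
Cohort D: 0.3000×5.7 + 0.0900×10.5 + 0.2700×42.0 + 0.1700×66.8 + 0.0500×114.9 + 0.1200×166.3 = 51.0520 per 1 000.
Difference = 36.8290 − 51.0520 = -14.2230.

-14.2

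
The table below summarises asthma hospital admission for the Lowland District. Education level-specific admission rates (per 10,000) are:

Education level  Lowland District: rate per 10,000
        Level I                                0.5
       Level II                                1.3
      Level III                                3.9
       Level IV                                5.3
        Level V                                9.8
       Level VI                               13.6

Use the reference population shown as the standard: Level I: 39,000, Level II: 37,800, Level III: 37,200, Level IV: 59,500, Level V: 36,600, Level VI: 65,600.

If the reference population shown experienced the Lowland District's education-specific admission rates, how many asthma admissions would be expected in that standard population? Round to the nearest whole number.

Expected asthma admissions = Σ (standard pop × education-specific rate ÷ 10,000)
= 39,000×0.5/10,000 + 37,800×1.3/10,000 + 37,200×3.9/10,000 + 59,500×5.3/10,000 + 36,600×9.8/10,000 + 65,600×13.6/10,000
= 1.95 + 4.91 + 14.51 + 31.54 + 35.87 + 89.22 = 177.99.

178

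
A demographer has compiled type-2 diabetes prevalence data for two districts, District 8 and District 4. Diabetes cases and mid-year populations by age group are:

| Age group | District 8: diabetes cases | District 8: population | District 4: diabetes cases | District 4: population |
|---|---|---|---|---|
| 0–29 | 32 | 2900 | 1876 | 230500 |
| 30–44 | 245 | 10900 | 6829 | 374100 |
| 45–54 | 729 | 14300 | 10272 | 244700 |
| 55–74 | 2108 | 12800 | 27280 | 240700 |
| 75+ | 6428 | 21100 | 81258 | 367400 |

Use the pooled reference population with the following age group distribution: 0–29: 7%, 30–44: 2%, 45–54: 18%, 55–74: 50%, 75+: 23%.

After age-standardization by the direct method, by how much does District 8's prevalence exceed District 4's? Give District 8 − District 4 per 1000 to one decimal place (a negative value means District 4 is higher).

46.8

Age-specific rates per 1000 for District 8: 11.034, 22.477, 50.979, 164.688, 304.645.
For District 4: 8.139, 18.254, 41.978, 113.336, 221.170.
Standard weights: 0.07, 0.02, 0.18, 0.50, 0.23.
District 8: 0.0700×11.034 + 0.0200×22.477 + 0.1800×50.979 + 0.5000×164.688 + 0.2300×304.645 = 162.8102 per 1000.
District 4: 0.0700×8.139 + 0.0200×18.254 + 0.1800×41.978 + 0.5000×113.336 + 0.2300×221.170 = 116.0281 per 1000.
Difference = 162.8102 − 116.0281 = 46.7821.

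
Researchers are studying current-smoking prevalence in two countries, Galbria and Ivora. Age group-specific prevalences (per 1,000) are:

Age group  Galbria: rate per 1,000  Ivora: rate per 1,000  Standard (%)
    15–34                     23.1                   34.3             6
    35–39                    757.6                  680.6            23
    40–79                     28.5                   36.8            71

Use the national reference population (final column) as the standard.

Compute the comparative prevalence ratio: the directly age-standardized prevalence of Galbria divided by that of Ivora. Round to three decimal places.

1.060

Standard weights: 0.06, 0.23, 0.71.
Galbria: 0.0600×23.1 + 0.2300×757.6 + 0.7100×28.5 = 195.8690 per 1,000.
Ivora: 0.0600×34.3 + 0.2300×680.6 + 0.7100×36.8 = 184.7240 per 1,000.
Ratio = 195.8690 ÷ 184.7240 = 1.06033.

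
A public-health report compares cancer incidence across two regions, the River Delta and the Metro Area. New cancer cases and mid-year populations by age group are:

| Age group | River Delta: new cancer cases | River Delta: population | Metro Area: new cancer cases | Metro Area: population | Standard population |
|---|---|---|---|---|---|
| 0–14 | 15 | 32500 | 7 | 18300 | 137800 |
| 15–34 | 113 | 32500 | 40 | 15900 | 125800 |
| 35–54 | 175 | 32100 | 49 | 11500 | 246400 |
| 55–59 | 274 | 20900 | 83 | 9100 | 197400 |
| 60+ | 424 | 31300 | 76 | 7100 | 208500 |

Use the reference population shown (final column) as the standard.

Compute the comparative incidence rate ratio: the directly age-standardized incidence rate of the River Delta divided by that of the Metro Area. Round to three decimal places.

Age-specific rates per 100000 for the River Delta: 46.15, 347.69, 545.17, 1311.00, 1354.63.
For the Metro Area: 38.25, 251.57, 426.09, 912.09, 1070.42.
Standard total = 915900; weights = 0.1505, 0.1374, 0.2690, 0.2155, 0.2276.
The River Delta: 0.1505×46.15 + 0.1374×347.69 + 0.2690×545.17 + 0.2155×1311.00 + 0.2276×1354.63 = 792.2952 per 100000.
The Metro Area: 0.1505×38.25 + 0.1374×251.57 + 0.2690×426.09 + 0.2155×912.09 + 0.2276×1070.42 = 595.1915 per 100000.
Ratio = 792.2952 ÷ 595.1915 = 1.33116.

1.331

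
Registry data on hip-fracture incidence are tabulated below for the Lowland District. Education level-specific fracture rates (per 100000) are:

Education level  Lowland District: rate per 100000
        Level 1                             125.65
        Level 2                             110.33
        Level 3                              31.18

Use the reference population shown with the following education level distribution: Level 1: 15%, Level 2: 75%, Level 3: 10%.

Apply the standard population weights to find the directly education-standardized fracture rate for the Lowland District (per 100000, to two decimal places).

104.71

Standard weights: 0.15, 0.75, 0.10.
Standardized rate: 0.1500×125.65 + 0.7500×110.33 + 0.1000×31.18 = 104.7130 per 100000.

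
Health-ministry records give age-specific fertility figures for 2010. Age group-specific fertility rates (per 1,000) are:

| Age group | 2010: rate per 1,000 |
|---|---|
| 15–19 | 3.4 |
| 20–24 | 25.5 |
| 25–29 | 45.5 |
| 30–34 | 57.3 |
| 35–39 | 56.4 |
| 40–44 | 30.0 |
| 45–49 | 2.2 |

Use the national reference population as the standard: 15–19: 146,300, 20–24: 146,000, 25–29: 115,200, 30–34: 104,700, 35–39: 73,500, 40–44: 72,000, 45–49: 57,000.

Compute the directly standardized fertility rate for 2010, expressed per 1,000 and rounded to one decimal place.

30.6

Standard total = 714,700; weights = 0.2047, 0.2043, 0.1612, 0.1465, 0.1028, 0.1007, 0.0798.
Standardized rate: 0.2047×3.4 + 0.2043×25.5 + 0.1612×45.5 + 0.1465×57.3 + 0.1028×56.4 + 0.1007×30.0 + 0.0798×2.2 = 30.6312 per 1,000.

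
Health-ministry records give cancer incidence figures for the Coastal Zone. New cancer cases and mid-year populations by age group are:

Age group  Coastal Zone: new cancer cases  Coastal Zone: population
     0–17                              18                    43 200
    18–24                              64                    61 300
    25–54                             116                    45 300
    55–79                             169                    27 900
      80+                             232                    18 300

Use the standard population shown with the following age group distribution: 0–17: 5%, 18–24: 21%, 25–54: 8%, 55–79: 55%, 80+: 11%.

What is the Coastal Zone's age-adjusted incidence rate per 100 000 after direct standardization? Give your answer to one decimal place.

517.1

Age-specific rates per 100 000 for the Coastal Zone: 41.67, 104.40, 256.07, 605.73, 1267.76.
Standard weights: 0.05, 0.21, 0.08, 0.55, 0.11.
Standardized rate: 0.0500×41.67 + 0.2100×104.40 + 0.0800×256.07 + 0.5500×605.73 + 0.1100×1267.76 = 517.1016 per 100 000.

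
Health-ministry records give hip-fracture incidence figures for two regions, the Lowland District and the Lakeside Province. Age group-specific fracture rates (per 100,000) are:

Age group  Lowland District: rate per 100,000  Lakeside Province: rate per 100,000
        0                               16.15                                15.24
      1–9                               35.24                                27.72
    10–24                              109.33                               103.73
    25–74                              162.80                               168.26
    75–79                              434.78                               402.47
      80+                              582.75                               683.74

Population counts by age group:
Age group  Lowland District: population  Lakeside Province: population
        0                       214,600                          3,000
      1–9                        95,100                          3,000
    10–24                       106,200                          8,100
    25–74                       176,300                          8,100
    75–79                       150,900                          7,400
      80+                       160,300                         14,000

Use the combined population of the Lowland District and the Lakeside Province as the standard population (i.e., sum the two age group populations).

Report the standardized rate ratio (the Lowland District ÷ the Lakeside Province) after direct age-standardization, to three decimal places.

Combined standard total = 947,000; weights = 0.2298, 0.1036, 0.1207, 0.1947, 0.1672, 0.1841.
The Lowland District: 0.2298×16.15 + 0.1036×35.24 + 0.1207×109.33 + 0.1947×162.80 + 0.1672×434.78 + 0.1841×582.75 = 232.1933 per 100,000.
The Lakeside Province: 0.2298×15.24 + 0.1036×27.72 + 0.1207×103.73 + 0.1947×168.26 + 0.1672×402.47 + 0.1841×683.74 = 244.7792 per 100,000.
Ratio = 232.1933 ÷ 244.7792 = 0.94858.

0.949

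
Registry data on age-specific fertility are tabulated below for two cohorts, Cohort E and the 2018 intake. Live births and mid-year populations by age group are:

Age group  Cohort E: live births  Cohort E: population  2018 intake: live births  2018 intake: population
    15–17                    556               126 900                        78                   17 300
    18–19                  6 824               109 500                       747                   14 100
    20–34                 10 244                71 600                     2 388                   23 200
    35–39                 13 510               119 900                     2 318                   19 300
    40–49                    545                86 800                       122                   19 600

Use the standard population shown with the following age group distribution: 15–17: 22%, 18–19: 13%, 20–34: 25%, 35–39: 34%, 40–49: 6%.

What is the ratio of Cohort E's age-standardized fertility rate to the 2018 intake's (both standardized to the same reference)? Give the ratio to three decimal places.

1.116

Age-specific rates per 1 000 for Cohort E: 4.381, 62.320, 143.073, 112.677, 6.279.
For the 2018 intake: 4.509, 52.979, 102.931, 120.104, 6.224.
Standard weights: 0.22, 0.13, 0.25, 0.34, 0.06.
Cohort E: 0.2200×4.381 + 0.1300×62.320 + 0.2500×143.073 + 0.3400×112.677 + 0.0600×6.279 = 83.5206 per 1 000.
The 2018 intake: 0.2200×4.509 + 0.1300×52.979 + 0.2500×102.931 + 0.3400×120.104 + 0.0600×6.224 = 74.8206 per 1 000.
Ratio = 83.5206 ÷ 74.8206 = 1.11628.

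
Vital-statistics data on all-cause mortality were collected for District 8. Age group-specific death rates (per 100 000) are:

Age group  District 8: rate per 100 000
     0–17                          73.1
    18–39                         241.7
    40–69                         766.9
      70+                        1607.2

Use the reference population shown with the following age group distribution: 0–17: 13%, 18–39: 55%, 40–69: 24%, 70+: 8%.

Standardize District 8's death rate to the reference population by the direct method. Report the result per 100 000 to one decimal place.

Standard weights: 0.13, 0.55, 0.24, 0.08.
Standardized rate: 0.1300×73.1 + 0.5500×241.7 + 0.2400×766.9 + 0.0800×1607.2 = 455.0700 per 100 000.

455.1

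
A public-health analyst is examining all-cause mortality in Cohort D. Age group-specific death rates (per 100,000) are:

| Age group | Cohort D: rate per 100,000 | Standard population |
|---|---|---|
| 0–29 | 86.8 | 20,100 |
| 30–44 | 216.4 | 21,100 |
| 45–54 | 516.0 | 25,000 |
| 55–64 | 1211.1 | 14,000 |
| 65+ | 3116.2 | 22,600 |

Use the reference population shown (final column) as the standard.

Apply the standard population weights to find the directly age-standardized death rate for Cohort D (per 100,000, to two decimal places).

1036.89

Standard total = 102,800; weights = 0.1955, 0.2053, 0.2432, 0.1362, 0.2198.
Standardized rate: 0.1955×86.8 + 0.2053×216.4 + 0.2432×516.0 + 0.1362×1211.1 + 0.2198×3116.2 = 1036.8895 per 100,000.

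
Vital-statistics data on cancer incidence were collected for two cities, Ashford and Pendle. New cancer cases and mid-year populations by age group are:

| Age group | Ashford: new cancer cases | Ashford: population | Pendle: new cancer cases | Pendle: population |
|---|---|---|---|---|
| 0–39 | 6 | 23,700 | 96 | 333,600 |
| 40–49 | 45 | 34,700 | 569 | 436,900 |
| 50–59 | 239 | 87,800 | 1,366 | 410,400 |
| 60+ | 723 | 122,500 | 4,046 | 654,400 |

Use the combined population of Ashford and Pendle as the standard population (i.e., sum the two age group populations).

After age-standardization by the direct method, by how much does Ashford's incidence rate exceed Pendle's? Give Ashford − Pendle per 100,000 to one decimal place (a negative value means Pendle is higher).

Age-specific rates per 100,000 for Ashford: 25.32, 129.68, 272.21, 590.20.
For Pendle: 28.78, 130.24, 332.85, 618.28.
Combined standard total = 2,104,000; weights = 0.1698, 0.2241, 0.2368, 0.3692.
Ashford: 0.1698×25.32 + 0.2241×129.68 + 0.2368×272.21 + 0.3692×590.20 = 315.7550 per 100,000.
Pendle: 0.1698×28.78 + 0.2241×130.24 + 0.2368×332.85 + 0.3692×618.28 = 341.1901 per 100,000.
Difference = 315.7550 − 341.1901 = -25.4351.

-25.4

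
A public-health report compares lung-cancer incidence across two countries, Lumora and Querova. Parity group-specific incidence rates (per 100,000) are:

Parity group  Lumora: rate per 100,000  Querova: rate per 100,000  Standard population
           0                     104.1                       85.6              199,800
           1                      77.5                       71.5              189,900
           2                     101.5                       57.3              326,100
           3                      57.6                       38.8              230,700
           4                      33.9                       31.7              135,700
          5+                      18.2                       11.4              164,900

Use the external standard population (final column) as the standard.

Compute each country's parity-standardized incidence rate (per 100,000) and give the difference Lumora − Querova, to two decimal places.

Standard total = 1,247,100; weights = 0.1602, 0.1523, 0.2615, 0.1850, 0.1088, 0.1322.
Lumora: 0.1602×104.1 + 0.1523×77.5 + 0.2615×101.5 + 0.1850×57.6 + 0.1088×33.9 + 0.1322×18.2 = 71.7708 per 100,000.
Querova: 0.1602×85.6 + 0.1523×71.5 + 0.2615×57.3 + 0.1850×38.8 + 0.1088×31.7 + 0.1322×11.4 = 51.7192 per 100,000.
Difference = 71.7708 − 51.7192 = 20.0516.

20.05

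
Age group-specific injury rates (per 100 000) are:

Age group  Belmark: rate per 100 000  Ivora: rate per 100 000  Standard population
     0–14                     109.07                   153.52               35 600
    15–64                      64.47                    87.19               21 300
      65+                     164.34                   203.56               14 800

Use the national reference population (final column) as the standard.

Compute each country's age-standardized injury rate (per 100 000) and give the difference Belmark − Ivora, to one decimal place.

Standard total = 71 700; weights = 0.4965, 0.2971, 0.2064.
Belmark: 0.4965×109.07 + 0.2971×64.47 + 0.2064×164.34 = 107.2292 per 100 000.
Ivora: 0.4965×153.52 + 0.2971×87.19 + 0.2064×203.56 = 144.1443 per 100 000.
Difference = 107.2292 − 144.1443 = -36.9151.

-36.9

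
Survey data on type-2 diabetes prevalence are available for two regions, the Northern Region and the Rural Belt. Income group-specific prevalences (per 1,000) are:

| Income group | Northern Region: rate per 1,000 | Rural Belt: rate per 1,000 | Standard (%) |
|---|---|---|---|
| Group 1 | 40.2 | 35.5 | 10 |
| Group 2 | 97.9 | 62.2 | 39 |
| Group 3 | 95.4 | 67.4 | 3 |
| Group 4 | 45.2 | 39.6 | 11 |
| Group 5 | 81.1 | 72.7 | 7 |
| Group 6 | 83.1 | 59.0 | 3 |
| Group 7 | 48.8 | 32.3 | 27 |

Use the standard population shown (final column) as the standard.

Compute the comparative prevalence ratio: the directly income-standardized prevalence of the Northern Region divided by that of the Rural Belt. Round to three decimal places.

Standard weights: 0.10, 0.39, 0.03, 0.11, 0.07, 0.03, 0.27.
The Northern Region: 0.1000×40.2 + 0.3900×97.9 + 0.0300×95.4 + 0.1100×45.2 + 0.0700×81.1 + 0.0300×83.1 + 0.2700×48.8 = 71.3810 per 1,000.
The Rural Belt: 0.1000×35.5 + 0.3900×62.2 + 0.0300×67.4 + 0.1100×39.6 + 0.0700×72.7 + 0.0300×59.0 + 0.2700×32.3 = 49.7660 per 1,000.
Ratio = 71.3810 ÷ 49.7660 = 1.43433.

1.434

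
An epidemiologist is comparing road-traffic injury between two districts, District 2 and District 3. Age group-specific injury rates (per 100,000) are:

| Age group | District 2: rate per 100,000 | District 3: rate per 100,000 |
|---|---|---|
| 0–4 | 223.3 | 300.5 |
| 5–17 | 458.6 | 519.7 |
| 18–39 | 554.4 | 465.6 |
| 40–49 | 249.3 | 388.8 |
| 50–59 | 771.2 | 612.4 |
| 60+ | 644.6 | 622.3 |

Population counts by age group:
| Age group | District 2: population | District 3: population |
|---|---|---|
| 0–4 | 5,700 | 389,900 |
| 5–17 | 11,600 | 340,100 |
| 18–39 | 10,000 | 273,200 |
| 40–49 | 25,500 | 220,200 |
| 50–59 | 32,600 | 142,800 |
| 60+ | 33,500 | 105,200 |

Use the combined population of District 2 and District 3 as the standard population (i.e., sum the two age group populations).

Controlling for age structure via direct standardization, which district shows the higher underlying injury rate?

Combined standard total = 1,590,300; weights = 0.2488, 0.2212, 0.1781, 0.1545, 0.1103, 0.0872.
District 2: 0.2488×223.3 + 0.2212×458.6 + 0.1781×554.4 + 0.1545×249.3 + 0.1103×771.2 + 0.0872×644.6 = 435.4906 per 100,000.
District 3: 0.2488×300.5 + 0.2212×519.7 + 0.1781×465.6 + 0.1545×388.8 + 0.1103×612.4 + 0.0872×622.3 = 454.4868 per 100,000.
The crude rates (548.60 vs 448.31) would put District 2 higher, but that reflects its age composition; once standardized to a common age structure, District 3 has the higher underlying rate.

District 3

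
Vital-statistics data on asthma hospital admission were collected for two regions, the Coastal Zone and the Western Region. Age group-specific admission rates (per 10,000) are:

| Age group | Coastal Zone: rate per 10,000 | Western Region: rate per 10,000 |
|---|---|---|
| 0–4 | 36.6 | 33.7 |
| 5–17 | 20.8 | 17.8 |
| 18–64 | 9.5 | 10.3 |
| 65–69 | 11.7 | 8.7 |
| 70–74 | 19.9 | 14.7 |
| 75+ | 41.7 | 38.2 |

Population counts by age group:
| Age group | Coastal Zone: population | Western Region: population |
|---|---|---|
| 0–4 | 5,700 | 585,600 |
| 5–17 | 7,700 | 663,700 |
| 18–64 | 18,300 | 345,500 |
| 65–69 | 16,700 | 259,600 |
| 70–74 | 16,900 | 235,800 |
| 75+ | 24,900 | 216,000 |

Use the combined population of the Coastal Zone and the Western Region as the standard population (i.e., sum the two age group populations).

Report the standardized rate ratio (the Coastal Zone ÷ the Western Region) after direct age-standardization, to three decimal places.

1.126

Combined standard total = 2,396,400; weights = 0.2467, 0.2802, 0.1518, 0.1153, 0.1054, 0.1005.
The Coastal Zone: 0.2467×36.6 + 0.2802×20.8 + 0.1518×9.5 + 0.1153×11.7 + 0.1054×19.9 + 0.1005×41.7 = 23.9400 per 10,000.
The Western Region: 0.2467×33.7 + 0.2802×17.8 + 0.1518×10.3 + 0.1153×8.7 + 0.1054×14.7 + 0.1005×38.2 = 21.2593 per 10,000.
Ratio = 23.9400 ÷ 21.2593 = 1.12610.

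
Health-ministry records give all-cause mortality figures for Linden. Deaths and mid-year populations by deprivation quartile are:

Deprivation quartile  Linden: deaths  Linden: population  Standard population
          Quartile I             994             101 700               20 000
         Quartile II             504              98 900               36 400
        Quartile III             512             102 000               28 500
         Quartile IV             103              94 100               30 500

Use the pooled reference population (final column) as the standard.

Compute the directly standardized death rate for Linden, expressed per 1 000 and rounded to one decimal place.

4.8

Deprivation-specific rates per 1 000 for Linden: 9.774, 5.096, 5.020, 1.095.
Standard total = 115 400; weights = 0.1733, 0.3154, 0.2470, 0.2643.
Standardized rate: 0.1733×9.774 + 0.3154×5.096 + 0.2470×5.020 + 0.2643×1.095 = 4.8303 per 1 000.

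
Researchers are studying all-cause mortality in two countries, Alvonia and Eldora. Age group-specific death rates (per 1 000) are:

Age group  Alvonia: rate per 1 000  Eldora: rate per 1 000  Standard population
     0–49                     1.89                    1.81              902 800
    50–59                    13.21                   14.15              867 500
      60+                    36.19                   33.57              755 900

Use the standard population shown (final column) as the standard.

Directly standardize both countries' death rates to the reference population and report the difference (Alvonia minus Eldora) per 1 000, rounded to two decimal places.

0.49

Standard total = 2 526 200; weights = 0.3574, 0.3434, 0.2992.
Alvonia: 0.3574×1.89 + 0.3434×13.21 + 0.2992×36.19 = 16.0407 per 1 000.
Eldora: 0.3574×1.81 + 0.3434×14.15 + 0.2992×33.57 = 15.5509 per 1 000.
Difference = 16.0407 − 15.5509 = 0.4898.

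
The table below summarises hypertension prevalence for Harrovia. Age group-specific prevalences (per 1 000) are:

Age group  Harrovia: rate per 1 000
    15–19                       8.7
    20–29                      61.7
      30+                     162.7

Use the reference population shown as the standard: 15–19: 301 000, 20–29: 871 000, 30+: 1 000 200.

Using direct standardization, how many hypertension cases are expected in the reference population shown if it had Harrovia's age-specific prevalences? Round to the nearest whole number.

Expected hypertension cases = Σ (standard pop × age-specific rate ÷ 1 000)
= 301 000×8.7/1 000 + 871 000×61.7/1 000 + 1 000 200×162.7/1 000
= 2618.70 + 53740.70 + 162732.54 = 219091.94.

219092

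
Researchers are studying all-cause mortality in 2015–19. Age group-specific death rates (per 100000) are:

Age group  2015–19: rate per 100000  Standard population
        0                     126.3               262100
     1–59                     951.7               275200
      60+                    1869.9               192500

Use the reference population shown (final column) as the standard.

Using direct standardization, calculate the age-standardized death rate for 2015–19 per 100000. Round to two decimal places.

897.46

Standard total = 729800; weights = 0.3591, 0.3771, 0.2638.
Standardized rate: 0.3591×126.3 + 0.3771×951.7 + 0.2638×1869.9 = 897.4607 per 100000.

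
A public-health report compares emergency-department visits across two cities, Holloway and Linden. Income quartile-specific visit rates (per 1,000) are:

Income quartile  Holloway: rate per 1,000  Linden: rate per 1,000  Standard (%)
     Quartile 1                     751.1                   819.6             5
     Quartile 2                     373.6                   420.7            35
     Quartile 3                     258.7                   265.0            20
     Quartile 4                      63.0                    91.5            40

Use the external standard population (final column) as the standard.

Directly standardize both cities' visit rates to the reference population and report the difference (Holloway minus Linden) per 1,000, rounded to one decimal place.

-32.6

Standard weights: 0.05, 0.35, 0.20, 0.40.
Holloway: 0.0500×751.1 + 0.3500×373.6 + 0.2000×258.7 + 0.4000×63.0 = 245.2550 per 1,000.
Linden: 0.0500×819.6 + 0.3500×420.7 + 0.2000×265.0 + 0.4000×91.5 = 277.8250 per 1,000.
Difference = 245.2550 − 277.8250 = -32.5700.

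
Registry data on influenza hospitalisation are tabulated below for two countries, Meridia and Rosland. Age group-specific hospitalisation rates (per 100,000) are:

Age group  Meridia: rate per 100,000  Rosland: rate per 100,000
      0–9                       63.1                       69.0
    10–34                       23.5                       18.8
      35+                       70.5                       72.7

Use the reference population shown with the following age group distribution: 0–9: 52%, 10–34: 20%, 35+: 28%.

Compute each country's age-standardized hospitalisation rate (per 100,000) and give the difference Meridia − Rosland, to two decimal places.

Standard weights: 0.52, 0.20, 0.28.
Meridia: 0.5200×63.1 + 0.2000×23.5 + 0.2800×70.5 = 57.2520 per 100,000.
Rosland: 0.5200×69.0 + 0.2000×18.8 + 0.2800×72.7 = 59.9960 per 100,000.
Difference = 57.2520 − 59.9960 = -2.7440.

-2.74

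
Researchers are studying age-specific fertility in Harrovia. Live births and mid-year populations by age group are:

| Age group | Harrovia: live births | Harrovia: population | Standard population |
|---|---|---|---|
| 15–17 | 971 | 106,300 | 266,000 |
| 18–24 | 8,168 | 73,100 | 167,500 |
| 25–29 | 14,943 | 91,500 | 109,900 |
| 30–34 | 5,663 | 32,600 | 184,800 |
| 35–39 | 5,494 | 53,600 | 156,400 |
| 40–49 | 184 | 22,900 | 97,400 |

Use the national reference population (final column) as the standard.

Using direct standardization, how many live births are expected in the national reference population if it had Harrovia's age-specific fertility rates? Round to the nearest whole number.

Age-specific rates per 1,000 for Harrovia: 9.135, 111.737, 163.311, 173.712, 102.500, 8.035.
Expected live births = Σ (standard pop × age-specific rate ÷ 1,000)
= 266,000×9.135/1,000 + 167,500×111.737/1,000 + 109,900×163.311/1,000 + 184,800×173.712/1,000 + 156,400×102.500/1,000 + 97,400×8.035/1,000
= 2429.78 + 18716.01 + 17947.93 + 32101.91 + 16031.00 + 782.60 = 88009.24.

88009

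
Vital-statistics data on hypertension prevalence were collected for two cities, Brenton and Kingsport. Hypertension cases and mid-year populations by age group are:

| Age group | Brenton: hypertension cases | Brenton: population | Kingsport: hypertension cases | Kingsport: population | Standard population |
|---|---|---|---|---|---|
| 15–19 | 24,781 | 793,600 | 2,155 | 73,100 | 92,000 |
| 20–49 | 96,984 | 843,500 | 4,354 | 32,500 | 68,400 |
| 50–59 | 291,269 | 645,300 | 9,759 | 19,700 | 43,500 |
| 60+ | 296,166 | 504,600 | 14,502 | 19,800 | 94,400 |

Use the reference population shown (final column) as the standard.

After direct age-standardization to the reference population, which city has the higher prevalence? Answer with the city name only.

Kingsport

Age-specific rates per 1,000 for Brenton: 31.226, 114.978, 451.370, 586.932.
For Kingsport: 29.480, 133.969, 495.381, 732.424.
Standard total = 298,300; weights = 0.3084, 0.2293, 0.1458, 0.3165.
Brenton: 0.3084×31.226 + 0.2293×114.978 + 0.1458×451.370 + 0.3165×586.932 = 287.5571 per 1,000.
Kingsport: 0.3084×29.480 + 0.2293×133.969 + 0.1458×495.381 + 0.3165×732.424 = 343.8337 per 1,000.
The crude rates (254.47 vs 212.06) would put Brenton higher, but that reflects its age composition; once standardized to a common age structure, Kingsport has the higher underlying rate.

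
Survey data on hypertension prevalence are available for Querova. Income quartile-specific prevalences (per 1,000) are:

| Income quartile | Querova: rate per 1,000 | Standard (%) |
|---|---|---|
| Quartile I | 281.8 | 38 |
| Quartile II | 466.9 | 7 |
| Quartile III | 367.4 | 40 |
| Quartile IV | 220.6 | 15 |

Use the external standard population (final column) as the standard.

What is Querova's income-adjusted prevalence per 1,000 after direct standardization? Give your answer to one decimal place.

319.8

Standard weights: 0.38, 0.07, 0.40, 0.15.
Standardized rate: 0.3800×281.8 + 0.0700×466.9 + 0.4000×367.4 + 0.1500×220.6 = 319.8170 per 1,000.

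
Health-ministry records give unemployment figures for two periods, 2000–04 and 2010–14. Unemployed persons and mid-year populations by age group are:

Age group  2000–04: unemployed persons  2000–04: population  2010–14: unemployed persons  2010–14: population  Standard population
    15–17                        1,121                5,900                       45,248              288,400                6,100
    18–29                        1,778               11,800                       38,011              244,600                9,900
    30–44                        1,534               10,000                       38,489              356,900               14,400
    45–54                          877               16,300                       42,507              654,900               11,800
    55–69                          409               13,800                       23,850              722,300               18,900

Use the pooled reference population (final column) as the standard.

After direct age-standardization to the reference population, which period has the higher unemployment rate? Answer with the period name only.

2000–04

Age-specific rates per 1,000 for 2000–04: 190.000, 150.678, 153.400, 53.804, 29.638.
For 2010–14: 156.893, 155.401, 107.843, 64.906, 33.020.
Standard total = 61,100; weights = 0.0998, 0.1620, 0.2357, 0.1931, 0.3093.
2000–04: 0.0998×190.000 + 0.1620×150.678 + 0.2357×153.400 + 0.1931×53.804 + 0.3093×29.638 = 99.0950 per 1,000.
2010–14: 0.0998×156.893 + 0.1620×155.401 + 0.2357×107.843 + 0.1931×64.906 + 0.3093×33.020 = 89.0083 per 1,000.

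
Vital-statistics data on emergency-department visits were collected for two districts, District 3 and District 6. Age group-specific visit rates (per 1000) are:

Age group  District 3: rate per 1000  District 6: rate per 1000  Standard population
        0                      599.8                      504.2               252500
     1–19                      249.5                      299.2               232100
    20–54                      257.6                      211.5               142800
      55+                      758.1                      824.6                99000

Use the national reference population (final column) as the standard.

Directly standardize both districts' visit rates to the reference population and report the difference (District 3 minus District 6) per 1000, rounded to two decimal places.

Standard total = 726400; weights = 0.3476, 0.3195, 0.1966, 0.1363.
District 3: 0.3476×599.8 + 0.3195×249.5 + 0.1966×257.6 + 0.1363×758.1 = 442.1746 per 1000.
District 6: 0.3476×504.2 + 0.3195×299.2 + 0.1966×211.5 + 0.1363×824.6 = 424.8244 per 1000.
Difference = 442.1746 − 424.8244 = 17.3502.

17.35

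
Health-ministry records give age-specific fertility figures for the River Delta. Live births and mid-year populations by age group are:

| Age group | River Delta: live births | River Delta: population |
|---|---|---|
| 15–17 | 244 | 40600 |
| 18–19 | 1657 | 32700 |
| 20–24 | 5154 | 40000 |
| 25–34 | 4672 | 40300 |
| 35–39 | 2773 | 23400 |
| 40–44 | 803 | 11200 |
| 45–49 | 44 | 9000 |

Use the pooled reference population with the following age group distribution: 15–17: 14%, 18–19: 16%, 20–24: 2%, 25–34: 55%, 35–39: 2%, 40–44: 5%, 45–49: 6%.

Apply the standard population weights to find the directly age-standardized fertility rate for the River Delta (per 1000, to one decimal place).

Age-specific rates per 1000 for the River Delta: 6.010, 50.673, 128.850, 115.931, 118.504, 71.696, 4.889.
Standard weights: 0.14, 0.16, 0.02, 0.55, 0.02, 0.05, 0.06.
Standardized rate: 0.1400×6.010 + 0.1600×50.673 + 0.0200×128.850 + 0.5500×115.931 + 0.0200×118.504 + 0.0500×71.696 + 0.0600×4.889 = 81.5361 per 1000.

81.5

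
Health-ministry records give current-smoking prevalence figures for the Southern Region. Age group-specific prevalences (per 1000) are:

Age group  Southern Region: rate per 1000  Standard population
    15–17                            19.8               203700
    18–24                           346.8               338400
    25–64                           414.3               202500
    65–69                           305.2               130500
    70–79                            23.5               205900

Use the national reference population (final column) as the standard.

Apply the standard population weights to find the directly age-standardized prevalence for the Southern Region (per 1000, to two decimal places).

231.22

Standard total = 1081000; weights = 0.1884, 0.3130, 0.1873, 0.1207, 0.1905.
Standardized rate: 0.1884×19.8 + 0.3130×346.8 + 0.1873×414.3 + 0.1207×305.2 + 0.1905×23.5 = 231.2242 per 1000.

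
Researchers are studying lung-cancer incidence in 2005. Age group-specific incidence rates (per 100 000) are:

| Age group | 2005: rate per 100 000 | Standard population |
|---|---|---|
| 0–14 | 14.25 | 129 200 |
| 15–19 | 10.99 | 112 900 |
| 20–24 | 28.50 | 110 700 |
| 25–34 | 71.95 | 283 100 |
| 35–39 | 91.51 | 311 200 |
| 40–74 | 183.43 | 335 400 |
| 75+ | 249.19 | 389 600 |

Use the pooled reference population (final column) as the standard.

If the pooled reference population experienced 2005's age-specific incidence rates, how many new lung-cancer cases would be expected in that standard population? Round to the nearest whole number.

2137

Expected new lung-cancer cases = Σ (standard pop × age-specific rate ÷ 100 000)
= 129 200×14.25/100 000 + 112 900×10.99/100 000 + 110 700×28.50/100 000 + 283 100×71.95/100 000 + 311 200×91.51/100 000 + 335 400×183.43/100 000 + 389 600×249.19/100 000
= 18.41 + 12.41 + 31.55 + 203.69 + 284.78 + 615.22 + 970.84 = 2136.91.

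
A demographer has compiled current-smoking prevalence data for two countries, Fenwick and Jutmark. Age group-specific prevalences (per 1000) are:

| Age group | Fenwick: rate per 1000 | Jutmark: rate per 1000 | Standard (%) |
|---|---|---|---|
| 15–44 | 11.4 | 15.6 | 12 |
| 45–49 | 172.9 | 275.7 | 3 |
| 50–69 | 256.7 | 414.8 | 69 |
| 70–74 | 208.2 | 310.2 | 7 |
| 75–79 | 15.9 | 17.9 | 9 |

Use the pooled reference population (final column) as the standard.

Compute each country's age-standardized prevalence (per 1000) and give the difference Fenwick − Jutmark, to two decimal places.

-120.00

Standard weights: 0.12, 0.03, 0.69, 0.07, 0.09.
Fenwick: 0.1200×11.4 + 0.0300×172.9 + 0.6900×256.7 + 0.0700×208.2 + 0.0900×15.9 = 199.6830 per 1000.
Jutmark: 0.1200×15.6 + 0.0300×275.7 + 0.6900×414.8 + 0.0700×310.2 + 0.0900×17.9 = 319.6800 per 1000.
Difference = 199.6830 − 319.6800 = -119.9970.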